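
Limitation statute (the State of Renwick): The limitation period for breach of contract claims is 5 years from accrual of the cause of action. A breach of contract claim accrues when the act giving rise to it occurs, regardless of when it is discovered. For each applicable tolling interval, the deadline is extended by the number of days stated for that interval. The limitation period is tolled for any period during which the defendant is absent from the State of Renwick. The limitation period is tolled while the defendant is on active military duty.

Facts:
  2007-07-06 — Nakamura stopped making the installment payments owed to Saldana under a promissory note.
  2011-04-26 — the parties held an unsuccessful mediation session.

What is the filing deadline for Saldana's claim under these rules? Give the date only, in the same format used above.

The limitation period began to run on 2007-07-06.
5 years from 2007-07-06 is 2012-07-06.
None of the other events listed affects the running of the period under the stated rules.

2012-07-06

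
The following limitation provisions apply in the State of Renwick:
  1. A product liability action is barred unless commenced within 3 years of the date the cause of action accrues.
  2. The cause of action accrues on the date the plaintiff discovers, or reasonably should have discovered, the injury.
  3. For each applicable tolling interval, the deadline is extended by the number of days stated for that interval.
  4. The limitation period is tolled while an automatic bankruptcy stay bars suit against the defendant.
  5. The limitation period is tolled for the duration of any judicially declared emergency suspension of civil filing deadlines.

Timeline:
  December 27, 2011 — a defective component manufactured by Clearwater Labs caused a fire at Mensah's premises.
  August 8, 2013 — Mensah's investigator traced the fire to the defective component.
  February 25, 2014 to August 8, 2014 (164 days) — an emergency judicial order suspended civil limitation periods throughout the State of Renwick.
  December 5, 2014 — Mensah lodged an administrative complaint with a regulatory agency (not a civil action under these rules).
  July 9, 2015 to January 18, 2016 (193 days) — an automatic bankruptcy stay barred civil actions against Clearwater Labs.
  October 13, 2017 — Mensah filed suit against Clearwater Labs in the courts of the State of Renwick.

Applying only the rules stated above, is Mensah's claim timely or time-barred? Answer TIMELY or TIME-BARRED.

TIME-BARRED

The claim did not accrue until Mensah discovered the injury on August 8, 2013; the December 27, 2011 act date does not start the clock under the stated rule.
The untolled deadline — 3 years after August 8, 2013 — is August 8, 2016.
Because the emergency suspension of filing deadlines ran from February 25, 2014 to August 8, 2014, the deadline is extended by 164 days to January 19, 2017.
The period was tolled for 193 days by the automatic bankruptcy stay (July 9, 2015 to January 18, 2016), pushing the deadline to July 31, 2017.
None of the other events listed affects the running of the period under the stated rules.
Mensah filed on October 13, 2017, after the July 31, 2017 deadline, so the action is time-barred.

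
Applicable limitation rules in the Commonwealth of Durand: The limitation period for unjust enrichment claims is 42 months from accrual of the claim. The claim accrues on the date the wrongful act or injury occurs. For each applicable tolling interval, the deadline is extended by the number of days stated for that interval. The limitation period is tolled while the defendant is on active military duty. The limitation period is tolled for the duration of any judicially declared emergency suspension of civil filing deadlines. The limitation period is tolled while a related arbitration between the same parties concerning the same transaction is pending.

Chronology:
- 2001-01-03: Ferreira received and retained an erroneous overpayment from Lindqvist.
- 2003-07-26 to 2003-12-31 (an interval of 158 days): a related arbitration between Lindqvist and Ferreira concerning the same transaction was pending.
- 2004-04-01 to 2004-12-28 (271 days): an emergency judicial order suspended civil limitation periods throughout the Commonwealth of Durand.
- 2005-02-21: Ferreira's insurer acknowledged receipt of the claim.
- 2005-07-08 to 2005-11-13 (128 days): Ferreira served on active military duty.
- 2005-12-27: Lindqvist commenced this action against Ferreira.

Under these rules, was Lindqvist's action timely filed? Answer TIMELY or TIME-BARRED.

TIMELY

The limitation period began to run on 2001-01-03.
The untolled deadline — 42 months after 2001-01-03 — is 2004-07-03.
The pending related arbitration from 2003-07-26 to 2003-12-31 tolled the period for 158 days, extending the deadline to 2004-12-08.
The period was tolled for 271 days by the emergency suspension of filing deadlines (2004-04-01 to 2004-12-28), pushing the deadline to 2005-09-05.
The defendant's active military service from 2005-07-08 to 2005-11-13 tolled the period for 128 days, extending the deadline to 2006-01-11.
The other events in the timeline have no effect on the limitation period under the stated rules.
Filing on 2005-12-27 beat the 2006-01-11 deadline — the action is timely.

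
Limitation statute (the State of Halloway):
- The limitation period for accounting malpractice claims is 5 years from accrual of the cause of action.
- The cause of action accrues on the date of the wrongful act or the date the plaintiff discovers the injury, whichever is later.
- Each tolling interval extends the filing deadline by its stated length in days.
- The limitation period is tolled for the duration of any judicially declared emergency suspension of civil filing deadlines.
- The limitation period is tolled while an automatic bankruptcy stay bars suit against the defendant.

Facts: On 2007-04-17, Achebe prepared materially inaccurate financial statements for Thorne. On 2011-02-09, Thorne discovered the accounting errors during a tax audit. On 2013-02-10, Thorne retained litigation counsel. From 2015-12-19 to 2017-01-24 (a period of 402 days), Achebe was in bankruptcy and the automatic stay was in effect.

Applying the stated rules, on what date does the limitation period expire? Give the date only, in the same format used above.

The claim accrued on 2011-02-09 — the later of the 2007-04-17 act and the 2011-02-09 discovery.
5 years from 2011-02-09 is 2016-02-09.
The period was tolled for 402 days by the automatic bankruptcy stay (2015-12-19 to 2017-01-24), pushing the deadline to 2017-03-17.
Nothing else in the chronology tolls or restarts the period.

2017-03-17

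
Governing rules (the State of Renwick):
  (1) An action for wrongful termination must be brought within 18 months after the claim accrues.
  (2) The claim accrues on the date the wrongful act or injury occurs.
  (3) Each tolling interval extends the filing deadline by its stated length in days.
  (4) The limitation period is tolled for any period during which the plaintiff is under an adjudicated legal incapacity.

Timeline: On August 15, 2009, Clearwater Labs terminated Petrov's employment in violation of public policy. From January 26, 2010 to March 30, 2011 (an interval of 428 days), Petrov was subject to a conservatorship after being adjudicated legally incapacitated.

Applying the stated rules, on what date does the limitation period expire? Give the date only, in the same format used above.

April 18, 2012

The claim accrued on August 15, 2009, the date of the act.
Adding the 18 months base period to August 15, 2009 gives a deadline of February 15, 2011, before any tolling.
The plaintiff's legal incapacity from January 26, 2010 to March 30, 2011 tolled the period for 428 days, extending the deadline to April 18, 2012.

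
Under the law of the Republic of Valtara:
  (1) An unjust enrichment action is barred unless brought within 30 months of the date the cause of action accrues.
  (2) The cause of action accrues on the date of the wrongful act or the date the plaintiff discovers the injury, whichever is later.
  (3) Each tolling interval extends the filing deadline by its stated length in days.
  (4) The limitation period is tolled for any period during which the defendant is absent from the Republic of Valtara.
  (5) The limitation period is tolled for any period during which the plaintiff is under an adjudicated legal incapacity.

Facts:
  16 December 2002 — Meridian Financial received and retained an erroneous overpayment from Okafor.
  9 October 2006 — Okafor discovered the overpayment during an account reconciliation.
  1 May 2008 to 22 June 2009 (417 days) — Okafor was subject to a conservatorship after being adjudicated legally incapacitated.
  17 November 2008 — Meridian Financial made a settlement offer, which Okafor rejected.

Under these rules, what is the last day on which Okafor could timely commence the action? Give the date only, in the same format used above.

Because discovery on 9 October 2006 post-dates the 16 December 2002 act, accrual under the later-of rule falls on 9 October 2006.
The untolled deadline — 30 months after 9 October 2006 — is 9 April 2009.
The plaintiff's legal incapacity from 1 May 2008 to 22 June 2009 tolled the period for 417 days, extending the deadline to 31 May 2010.
None of the other events listed affects the running of the period under the stated rules.

31 May 2010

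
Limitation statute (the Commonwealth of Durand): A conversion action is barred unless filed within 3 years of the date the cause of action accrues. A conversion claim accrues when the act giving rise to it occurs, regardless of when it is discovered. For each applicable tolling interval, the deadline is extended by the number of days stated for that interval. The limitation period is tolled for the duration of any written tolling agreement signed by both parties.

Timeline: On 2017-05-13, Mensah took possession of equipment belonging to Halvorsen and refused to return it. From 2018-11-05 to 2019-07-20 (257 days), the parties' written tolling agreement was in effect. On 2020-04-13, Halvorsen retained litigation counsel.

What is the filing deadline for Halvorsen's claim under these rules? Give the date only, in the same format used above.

2021-01-25

The cause of action accrued on 2017-05-13, the date of the act.
The untolled deadline — 3 years after 2017-05-13 — is 2020-05-13.
The period was tolled for 257 days by the written tolling agreement (2018-11-05 to 2019-07-20), pushing the deadline to 2021-01-25.
The other events in the timeline have no effect on the limitation period under the stated rules.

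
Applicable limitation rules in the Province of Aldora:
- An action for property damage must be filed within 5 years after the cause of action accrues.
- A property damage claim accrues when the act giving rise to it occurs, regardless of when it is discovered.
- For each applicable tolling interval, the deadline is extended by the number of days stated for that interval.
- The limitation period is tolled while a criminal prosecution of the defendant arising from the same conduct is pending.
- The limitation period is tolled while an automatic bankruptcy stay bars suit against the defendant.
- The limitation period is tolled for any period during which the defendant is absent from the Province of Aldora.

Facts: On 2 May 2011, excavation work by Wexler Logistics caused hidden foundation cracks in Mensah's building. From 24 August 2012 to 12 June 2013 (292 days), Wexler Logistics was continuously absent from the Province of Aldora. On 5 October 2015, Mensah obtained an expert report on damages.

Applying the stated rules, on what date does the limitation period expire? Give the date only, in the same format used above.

The limitation period began to run on 2 May 2011.
5 years from 2 May 2011 is 2 May 2016.
The defendant's absence from the jurisdiction from 24 August 2012 to 12 June 2013 tolled the period for 292 days, extending the deadline to 18 February 2017.
Nothing else in the chronology tolls or restarts the period.

18 February 2017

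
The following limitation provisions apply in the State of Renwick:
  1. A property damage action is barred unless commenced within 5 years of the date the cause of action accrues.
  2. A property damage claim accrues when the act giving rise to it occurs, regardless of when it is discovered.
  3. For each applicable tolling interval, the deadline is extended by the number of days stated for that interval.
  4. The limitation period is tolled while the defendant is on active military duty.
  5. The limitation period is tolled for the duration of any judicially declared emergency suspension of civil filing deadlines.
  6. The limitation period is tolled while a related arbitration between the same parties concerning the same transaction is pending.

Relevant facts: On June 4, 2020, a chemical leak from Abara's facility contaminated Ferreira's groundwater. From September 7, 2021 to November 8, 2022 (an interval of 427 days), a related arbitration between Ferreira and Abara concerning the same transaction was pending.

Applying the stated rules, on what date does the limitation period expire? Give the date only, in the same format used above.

The cause of action accrued on June 4, 2020, the date of the act.
The untolled deadline — 5 years after June 4, 2020 — is June 4, 2025.
The period was tolled for 427 days by the pending related arbitration (September 7, 2021 to November 8, 2022), pushing the deadline to August 5, 2026.

August 5, 2026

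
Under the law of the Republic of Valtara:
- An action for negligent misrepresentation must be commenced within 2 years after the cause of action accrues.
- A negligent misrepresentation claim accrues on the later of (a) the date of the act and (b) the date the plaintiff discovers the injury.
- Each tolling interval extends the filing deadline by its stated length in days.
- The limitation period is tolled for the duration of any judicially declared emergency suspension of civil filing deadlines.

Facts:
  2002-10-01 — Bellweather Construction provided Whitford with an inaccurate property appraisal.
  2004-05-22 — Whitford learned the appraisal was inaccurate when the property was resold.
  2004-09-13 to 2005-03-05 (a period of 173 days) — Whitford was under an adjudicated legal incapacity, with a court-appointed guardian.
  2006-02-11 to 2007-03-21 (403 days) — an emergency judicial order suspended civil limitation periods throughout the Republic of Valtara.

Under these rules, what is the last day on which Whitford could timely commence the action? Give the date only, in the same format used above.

2007-06-29

Because discovery on 2004-05-22 post-dates the 2002-10-01 act, accrual under the later-of rule falls on 2004-05-22.
The untolled deadline — 2 years after 2004-05-22 — is 2006-05-22.
The emergency suspension of filing deadlines from 2006-02-11 to 2007-03-21 tolled the period for 403 days, extending the deadline to 2007-06-29.
The plaintiff's legal incapacity from 2004-09-13 to 2005-03-05 does not toll the period, because no stated rule makes the plaintiff's incapacity a tolling event.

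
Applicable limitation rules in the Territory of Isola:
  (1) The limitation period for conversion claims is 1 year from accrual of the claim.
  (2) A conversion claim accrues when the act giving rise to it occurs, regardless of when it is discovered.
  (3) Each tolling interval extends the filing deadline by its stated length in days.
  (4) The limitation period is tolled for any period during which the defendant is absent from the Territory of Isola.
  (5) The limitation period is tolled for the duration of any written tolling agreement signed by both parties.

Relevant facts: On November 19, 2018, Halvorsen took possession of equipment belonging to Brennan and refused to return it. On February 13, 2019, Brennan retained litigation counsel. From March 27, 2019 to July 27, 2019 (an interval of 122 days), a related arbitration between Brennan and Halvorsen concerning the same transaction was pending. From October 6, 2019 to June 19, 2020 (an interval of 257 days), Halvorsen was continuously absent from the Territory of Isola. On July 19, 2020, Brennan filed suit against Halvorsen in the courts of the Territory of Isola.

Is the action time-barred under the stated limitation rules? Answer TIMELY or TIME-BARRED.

The claim accrued on November 19, 2018, when the wrongful act occurred.
Adding the 1 year base period to November 19, 2018 gives a deadline of November 19, 2019, before any tolling.
Because the defendant's absence from the jurisdiction ran from October 6, 2019 to June 19, 2020, the deadline is extended by 257 days to August 2, 2020.
No stated provision tolls the period for a pending arbitration, so the interval from March 27, 2019 to July 27, 2019 has no effect on the deadline.
None of the other events listed affects the running of the period under the stated rules.
Brennan filed on July 19, 2020, before the August 2, 2020 deadline, so the action is timely.

TIMELY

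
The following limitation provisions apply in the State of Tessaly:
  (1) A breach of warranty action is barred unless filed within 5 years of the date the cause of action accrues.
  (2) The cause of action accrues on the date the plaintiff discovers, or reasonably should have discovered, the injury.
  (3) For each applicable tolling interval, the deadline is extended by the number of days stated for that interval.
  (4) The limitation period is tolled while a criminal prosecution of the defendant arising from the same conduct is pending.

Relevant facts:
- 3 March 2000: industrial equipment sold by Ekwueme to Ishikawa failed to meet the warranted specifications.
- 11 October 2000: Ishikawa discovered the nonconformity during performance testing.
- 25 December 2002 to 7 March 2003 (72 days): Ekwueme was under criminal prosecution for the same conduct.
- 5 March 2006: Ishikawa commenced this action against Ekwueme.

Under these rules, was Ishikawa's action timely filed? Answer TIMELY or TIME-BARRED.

Accrual is tied to discovery, so the period began on 11 October 2000 rather than on 3 March 2000 when the act occurred.
5 years from 11 October 2000 is 11 October 2005.
The pending criminal prosecution from 25 December 2002 to 7 March 2003 tolled the period for 72 days, extending the deadline to 22 December 2005.
Filing on 5 March 2006 missed the 22 December 2005 deadline — the action is time-barred.

TIME-BARRED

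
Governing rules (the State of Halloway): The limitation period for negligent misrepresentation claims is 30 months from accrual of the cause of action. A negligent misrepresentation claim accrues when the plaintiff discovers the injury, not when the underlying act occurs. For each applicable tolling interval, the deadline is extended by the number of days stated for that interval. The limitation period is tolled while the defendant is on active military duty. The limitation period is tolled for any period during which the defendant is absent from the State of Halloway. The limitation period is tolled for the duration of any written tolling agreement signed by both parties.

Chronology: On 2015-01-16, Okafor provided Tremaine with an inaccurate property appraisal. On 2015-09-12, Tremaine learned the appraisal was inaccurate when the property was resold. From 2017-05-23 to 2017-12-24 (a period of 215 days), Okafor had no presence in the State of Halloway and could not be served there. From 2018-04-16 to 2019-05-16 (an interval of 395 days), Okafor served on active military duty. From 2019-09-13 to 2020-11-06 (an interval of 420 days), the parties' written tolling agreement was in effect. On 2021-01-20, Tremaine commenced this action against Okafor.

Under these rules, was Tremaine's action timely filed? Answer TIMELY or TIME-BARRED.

TIME-BARRED

Accrual is tied to discovery, so the period began on 2015-09-12 rather than on 2015-01-16 when the act occurred.
30 months from 2015-09-12 is 2018-03-12.
The period was tolled for 215 days by the defendant's absence from the jurisdiction (2017-05-23 to 2017-12-24), pushing the deadline to 2018-10-13.
The defendant's active military service from 2018-04-16 to 2019-05-16 tolled the period for 395 days, extending the deadline to 2019-11-12.
The written tolling agreement from 2019-09-13 to 2020-11-06 tolled the period for 420 days, extending the deadline to 2021-01-05.
Filing on 2021-01-20 missed the 2021-01-05 deadline — the action is time-barred.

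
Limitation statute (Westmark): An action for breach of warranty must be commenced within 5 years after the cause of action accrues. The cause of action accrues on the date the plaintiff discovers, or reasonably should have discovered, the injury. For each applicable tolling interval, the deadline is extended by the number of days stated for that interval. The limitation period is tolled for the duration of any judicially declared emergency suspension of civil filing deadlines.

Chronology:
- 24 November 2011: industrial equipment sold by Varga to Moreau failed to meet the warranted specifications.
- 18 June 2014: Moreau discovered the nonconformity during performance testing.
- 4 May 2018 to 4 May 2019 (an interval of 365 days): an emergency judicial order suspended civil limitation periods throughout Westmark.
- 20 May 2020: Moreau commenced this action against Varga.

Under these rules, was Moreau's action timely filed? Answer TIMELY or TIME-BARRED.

Accrual is tied to discovery, so the period began on 18 June 2014 rather than on 24 November 2011 when the act occurred.
5 years from 18 June 2014 is 18 June 2019.
The period was tolled for 365 days by the emergency suspension of filing deadlines (4 May 2018 to 4 May 2019), pushing the deadline to 17 June 2020.
Moreau filed on 20 May 2020, before the 17 June 2020 deadline, so the action is timely.

TIMELY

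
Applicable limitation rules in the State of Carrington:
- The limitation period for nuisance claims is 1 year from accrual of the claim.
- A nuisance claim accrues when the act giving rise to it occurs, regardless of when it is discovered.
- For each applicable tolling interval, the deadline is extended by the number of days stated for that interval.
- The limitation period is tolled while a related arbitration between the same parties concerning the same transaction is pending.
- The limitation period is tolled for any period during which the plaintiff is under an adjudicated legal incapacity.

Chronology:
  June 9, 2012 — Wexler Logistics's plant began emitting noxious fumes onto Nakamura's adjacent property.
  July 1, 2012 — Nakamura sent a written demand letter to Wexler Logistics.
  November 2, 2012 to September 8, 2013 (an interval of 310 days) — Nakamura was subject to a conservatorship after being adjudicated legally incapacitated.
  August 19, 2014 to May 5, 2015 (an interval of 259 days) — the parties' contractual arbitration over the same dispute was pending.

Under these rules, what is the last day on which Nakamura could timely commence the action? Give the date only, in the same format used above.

The claim accrued on June 9, 2012, the date of the act.
1 year from June 9, 2012 is June 9, 2013.
The plaintiff's legal incapacity from November 2, 2012 to September 8, 2013 tolled the period for 310 days, extending the deadline to April 15, 2014.
The pending related arbitration starting August 19, 2014 came too late — the period had run on April 15, 2014 — and so does not extend the deadline.
Nothing else in the chronology tolls or restarts the period.

April 15, 2014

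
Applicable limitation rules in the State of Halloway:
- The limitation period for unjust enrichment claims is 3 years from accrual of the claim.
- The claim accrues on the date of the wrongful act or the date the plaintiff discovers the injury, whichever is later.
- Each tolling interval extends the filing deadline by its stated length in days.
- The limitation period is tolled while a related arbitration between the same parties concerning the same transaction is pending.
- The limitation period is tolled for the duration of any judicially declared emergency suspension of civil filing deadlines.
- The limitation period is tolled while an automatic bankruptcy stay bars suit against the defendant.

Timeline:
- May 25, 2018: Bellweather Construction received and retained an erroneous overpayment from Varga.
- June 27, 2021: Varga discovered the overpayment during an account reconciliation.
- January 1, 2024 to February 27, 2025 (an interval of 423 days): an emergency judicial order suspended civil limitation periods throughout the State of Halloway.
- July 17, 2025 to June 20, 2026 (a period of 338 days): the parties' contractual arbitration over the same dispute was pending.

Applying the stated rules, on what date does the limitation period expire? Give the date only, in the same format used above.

Taking the later of the act (May 25, 2018) and discovery (June 27, 2021), the claim accrued on June 27, 2021.
Adding the 3 years base period to June 27, 2021 gives a deadline of June 27, 2024, before any tolling.
The emergency suspension of filing deadlines from January 1, 2024 to February 27, 2025 tolled the period for 423 days, extending the deadline to August 24, 2025.
Because the pending related arbitration ran from July 17, 2025 to June 20, 2026, the deadline is extended by 338 days to July 28, 2026.

July 28, 2026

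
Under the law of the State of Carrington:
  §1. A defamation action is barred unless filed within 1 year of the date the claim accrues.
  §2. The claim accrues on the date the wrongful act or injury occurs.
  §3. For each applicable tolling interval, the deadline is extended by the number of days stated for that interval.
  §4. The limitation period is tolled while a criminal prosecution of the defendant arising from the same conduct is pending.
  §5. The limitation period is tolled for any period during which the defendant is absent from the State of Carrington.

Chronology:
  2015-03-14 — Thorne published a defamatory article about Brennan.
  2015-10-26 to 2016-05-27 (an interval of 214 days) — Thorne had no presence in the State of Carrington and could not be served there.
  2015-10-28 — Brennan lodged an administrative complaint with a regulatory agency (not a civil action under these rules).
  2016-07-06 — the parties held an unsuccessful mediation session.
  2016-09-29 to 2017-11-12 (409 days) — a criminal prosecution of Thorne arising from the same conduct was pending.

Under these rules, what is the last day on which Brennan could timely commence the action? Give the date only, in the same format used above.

The limitation period began to run on 2015-03-14.
The untolled deadline — 1 year after 2015-03-14 — is 2016-03-14.
The period was tolled for 214 days by the defendant's absence from the jurisdiction (2015-10-26 to 2016-05-27), pushing the deadline to 2016-10-14.
Because the pending criminal prosecution ran from 2016-09-29 to 2017-11-12, the deadline is extended by 409 days to 2017-11-27.
The other events in the timeline have no effect on the limitation period under the stated rules.

2017-11-27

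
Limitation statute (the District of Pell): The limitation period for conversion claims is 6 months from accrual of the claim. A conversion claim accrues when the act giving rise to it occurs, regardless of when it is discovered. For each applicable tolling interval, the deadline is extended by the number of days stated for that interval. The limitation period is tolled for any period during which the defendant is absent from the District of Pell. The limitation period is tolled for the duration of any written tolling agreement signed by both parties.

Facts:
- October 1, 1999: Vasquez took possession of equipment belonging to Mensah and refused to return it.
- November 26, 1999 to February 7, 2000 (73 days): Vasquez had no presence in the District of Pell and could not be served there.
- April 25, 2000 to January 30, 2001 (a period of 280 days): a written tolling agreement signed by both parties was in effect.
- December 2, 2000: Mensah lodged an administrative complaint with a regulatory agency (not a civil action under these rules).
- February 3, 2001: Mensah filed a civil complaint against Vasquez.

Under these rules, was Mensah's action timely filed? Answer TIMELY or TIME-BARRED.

The claim accrued on October 1, 1999, when the wrongful act occurred.
The untolled deadline — 6 months after October 1, 1999 — is April 1, 2000.
The period was tolled for 73 days by the defendant's absence from the jurisdiction (November 26, 1999 to February 7, 2000), pushing the deadline to June 13, 2000.
Because the written tolling agreement ran from April 25, 2000 to January 30, 2001, the deadline is extended by 280 days to March 20, 2001.
The other events in the timeline have no effect on the limitation period under the stated rules.
Filing on February 3, 2001 beat the March 20, 2001 deadline — the action is timely.

TIMELY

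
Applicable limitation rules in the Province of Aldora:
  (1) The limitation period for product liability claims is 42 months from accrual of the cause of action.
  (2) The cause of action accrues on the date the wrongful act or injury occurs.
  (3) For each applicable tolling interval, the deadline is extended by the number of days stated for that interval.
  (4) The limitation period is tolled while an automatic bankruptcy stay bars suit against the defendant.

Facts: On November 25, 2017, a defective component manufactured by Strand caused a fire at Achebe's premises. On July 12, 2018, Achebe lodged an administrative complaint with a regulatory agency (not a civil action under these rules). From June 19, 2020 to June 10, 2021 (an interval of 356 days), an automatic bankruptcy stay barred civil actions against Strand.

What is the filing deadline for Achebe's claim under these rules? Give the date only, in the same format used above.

May 16, 2022

The limitation period began to run on November 25, 2017.
Adding the 42 months base period to November 25, 2017 gives a deadline of May 25, 2021, before any tolling.
The period was tolled for 356 days by the automatic bankruptcy stay (June 19, 2020 to June 10, 2021), pushing the deadline to May 16, 2022.
None of the other events listed affects the running of the period under the stated rules.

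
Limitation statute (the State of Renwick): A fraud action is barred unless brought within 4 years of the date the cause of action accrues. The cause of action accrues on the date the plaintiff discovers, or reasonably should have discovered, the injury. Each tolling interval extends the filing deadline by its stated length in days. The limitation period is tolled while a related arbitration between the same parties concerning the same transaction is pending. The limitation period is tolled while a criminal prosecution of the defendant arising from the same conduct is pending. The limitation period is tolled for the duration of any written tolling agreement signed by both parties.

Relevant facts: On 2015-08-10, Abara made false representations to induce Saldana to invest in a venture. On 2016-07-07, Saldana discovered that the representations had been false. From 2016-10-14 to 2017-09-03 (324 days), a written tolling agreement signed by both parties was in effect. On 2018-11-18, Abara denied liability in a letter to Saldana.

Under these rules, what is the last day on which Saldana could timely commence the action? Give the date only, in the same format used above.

2021-05-27

Accrual is tied to discovery, so the period began on 2016-07-07 rather than on 2015-08-10 when the act occurred.
The untolled deadline — 4 years after 2016-07-07 — is 2020-07-07.
Because the written tolling agreement ran from 2016-10-14 to 2017-09-03, the deadline is extended by 324 days to 2021-05-27.
Nothing else in the chronology tolls or restarts the period.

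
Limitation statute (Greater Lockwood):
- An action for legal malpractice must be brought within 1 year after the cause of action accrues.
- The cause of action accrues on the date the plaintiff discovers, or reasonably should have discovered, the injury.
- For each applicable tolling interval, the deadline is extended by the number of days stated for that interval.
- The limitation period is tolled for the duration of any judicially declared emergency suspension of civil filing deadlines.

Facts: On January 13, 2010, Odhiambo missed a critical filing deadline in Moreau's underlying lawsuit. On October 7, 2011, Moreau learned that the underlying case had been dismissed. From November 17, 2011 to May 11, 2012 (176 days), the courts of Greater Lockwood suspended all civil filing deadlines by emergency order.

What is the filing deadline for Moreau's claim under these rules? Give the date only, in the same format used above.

Under the discovery rule, the claim accrued on October 7, 2011, when Moreau discovered the injury — not on the January 13, 2010 date of the underlying act.
Adding the 1 year base period to October 7, 2011 gives a deadline of October 7, 2012, before any tolling.
The emergency suspension of filing deadlines from November 17, 2011 to May 11, 2012 tolled the period for 176 days, extending the deadline to April 1, 2013.

April 1, 2013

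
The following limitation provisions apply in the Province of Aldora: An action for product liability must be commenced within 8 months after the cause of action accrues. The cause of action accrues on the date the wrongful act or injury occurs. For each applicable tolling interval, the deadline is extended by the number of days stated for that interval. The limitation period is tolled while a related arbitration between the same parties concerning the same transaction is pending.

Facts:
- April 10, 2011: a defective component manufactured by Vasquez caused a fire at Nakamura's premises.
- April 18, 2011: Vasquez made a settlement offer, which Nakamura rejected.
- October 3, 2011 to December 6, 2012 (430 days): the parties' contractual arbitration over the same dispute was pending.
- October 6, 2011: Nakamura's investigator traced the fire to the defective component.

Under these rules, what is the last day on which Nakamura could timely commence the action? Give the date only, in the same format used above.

February 12, 2013

Accrual is governed by the date of the act, so the period began to run on April 10, 2011; the later discovery on October 6, 2011 is irrelevant under the stated rule.
Adding the 8 months base period to April 10, 2011 gives a deadline of December 10, 2011, before any tolling.
The pending related arbitration from October 3, 2011 to December 6, 2012 tolled the period for 430 days, extending the deadline to February 12, 2013.
Nothing else in the chronology tolls or restarts the period.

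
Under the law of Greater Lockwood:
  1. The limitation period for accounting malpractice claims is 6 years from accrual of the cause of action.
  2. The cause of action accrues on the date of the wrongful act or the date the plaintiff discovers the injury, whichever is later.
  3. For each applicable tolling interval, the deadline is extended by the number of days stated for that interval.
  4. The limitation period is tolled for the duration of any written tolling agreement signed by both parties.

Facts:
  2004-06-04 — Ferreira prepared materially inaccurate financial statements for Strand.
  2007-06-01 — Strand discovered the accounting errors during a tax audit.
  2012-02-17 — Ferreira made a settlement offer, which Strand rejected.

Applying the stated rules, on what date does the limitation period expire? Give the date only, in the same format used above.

The claim accrued on 2007-06-01 — the later of the 2004-06-04 act and the 2007-06-01 discovery.
6 years from 2007-06-01 is 2013-06-01.
None of the other events listed affects the running of the period under the stated rules.

2013-06-01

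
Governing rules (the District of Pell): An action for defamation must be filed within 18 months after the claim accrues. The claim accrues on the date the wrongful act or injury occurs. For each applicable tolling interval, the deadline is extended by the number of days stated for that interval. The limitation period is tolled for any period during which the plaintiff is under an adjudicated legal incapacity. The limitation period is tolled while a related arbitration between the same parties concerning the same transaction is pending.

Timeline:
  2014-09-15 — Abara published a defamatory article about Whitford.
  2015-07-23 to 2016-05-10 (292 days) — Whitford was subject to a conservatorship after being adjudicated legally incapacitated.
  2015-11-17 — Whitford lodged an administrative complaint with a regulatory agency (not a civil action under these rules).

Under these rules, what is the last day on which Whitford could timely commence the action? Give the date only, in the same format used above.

The claim accrued on 2014-09-15, when the wrongful act occurred.
18 months from 2014-09-15 is 2016-03-15.
Because the plaintiff's legal incapacity ran from 2015-07-23 to 2016-05-10, the deadline is extended by 292 days to 2017-01-01.
Nothing else in the chronology tolls or restarts the period.

2017-01-01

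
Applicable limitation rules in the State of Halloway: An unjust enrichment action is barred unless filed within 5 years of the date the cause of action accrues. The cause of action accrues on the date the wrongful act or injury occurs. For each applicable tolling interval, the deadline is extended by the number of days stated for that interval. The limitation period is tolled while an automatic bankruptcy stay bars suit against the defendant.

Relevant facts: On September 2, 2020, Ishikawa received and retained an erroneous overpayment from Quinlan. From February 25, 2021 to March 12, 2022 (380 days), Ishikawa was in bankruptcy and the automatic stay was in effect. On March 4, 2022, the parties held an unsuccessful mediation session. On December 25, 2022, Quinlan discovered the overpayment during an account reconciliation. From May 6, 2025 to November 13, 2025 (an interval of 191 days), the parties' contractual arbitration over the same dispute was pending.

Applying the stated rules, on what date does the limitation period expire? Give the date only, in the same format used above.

September 17, 2026

Accrual is governed by the date of the act, so the period began to run on September 2, 2020; the later discovery on December 25, 2022 is irrelevant under the stated rule.
The untolled deadline — 5 years after September 2, 2020 — is September 2, 2025.
The period was tolled for 380 days by the automatic bankruptcy stay (February 25, 2021 to March 12, 2022), pushing the deadline to September 17, 2026.
The pending related arbitration from May 6, 2025 to November 13, 2025 does not toll the period, because no stated rule makes a pending arbitration a tolling event.
None of the other events listed affects the running of the period under the stated rules.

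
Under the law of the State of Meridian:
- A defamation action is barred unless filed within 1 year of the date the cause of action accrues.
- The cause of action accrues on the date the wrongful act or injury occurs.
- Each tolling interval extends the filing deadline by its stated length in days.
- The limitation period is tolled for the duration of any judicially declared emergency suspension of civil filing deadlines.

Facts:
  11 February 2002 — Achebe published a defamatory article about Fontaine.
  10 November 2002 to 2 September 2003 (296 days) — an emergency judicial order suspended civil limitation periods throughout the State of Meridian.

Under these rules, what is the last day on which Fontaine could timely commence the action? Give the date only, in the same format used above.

The claim accrued on 11 February 2002, when the wrongful act occurred.
The untolled deadline — 1 year after 11 February 2002 — is 11 February 2003.
Because the emergency suspension of filing deadlines ran from 10 November 2002 to 2 September 2003, the deadline is extended by 296 days to 4 December 2003.

4 December 2003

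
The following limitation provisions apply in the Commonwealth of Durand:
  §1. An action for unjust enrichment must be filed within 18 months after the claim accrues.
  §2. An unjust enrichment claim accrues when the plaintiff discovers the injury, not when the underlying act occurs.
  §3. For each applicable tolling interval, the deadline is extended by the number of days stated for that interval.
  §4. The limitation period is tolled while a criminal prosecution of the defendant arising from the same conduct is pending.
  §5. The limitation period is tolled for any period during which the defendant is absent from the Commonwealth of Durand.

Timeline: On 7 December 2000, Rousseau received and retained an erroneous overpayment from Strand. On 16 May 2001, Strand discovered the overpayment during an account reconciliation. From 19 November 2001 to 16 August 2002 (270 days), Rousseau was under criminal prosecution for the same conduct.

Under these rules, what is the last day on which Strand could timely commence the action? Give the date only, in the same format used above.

13 August 2003

Under the discovery rule, the claim accrued on 16 May 2001, when Strand discovered the injury — not on the 7 December 2000 date of the underlying act.
The untolled deadline — 18 months after 16 May 2001 — is 16 November 2002.
The pending criminal prosecution from 19 November 2001 to 16 August 2002 tolled the period for 270 days, extending the deadline to 13 August 2003.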